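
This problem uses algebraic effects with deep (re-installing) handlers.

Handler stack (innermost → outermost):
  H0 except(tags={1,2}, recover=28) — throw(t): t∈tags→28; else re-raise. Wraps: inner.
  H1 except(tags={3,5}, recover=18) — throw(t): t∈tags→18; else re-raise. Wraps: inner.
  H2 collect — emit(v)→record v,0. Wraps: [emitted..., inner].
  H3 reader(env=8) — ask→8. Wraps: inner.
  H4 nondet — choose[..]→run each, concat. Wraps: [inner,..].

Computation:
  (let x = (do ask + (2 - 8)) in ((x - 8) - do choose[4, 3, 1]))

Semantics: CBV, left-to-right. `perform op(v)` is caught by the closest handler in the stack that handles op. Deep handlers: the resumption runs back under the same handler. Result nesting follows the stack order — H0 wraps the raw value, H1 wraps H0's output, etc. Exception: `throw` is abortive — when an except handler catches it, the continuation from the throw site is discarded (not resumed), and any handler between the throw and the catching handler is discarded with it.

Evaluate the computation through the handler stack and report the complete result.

Answer: [[-10], [-9], [-7]]

Evaluation trace:
ask @ H3 ⇒ 8
choose[4, 3, 1] @ H4
  branch[0] choose=4:
    H0 returns -10
    H1 returns -10
    H2 returns [-10]
    H3 returns [-10]
    H4 returns [[-10]]
  branch[1] choose=3:
    H0 returns -9
    H1 returns -9
    H2 returns [-9]
    H3 returns [-9]
    H4 returns [[-9]]
  branch[2] choose=1:
    H0 returns -7
    H1 returns -7
    H2 returns [-7]
    H3 returns [-7]
    H4 returns [[-7]]
= [[-10], [-9], [-7]]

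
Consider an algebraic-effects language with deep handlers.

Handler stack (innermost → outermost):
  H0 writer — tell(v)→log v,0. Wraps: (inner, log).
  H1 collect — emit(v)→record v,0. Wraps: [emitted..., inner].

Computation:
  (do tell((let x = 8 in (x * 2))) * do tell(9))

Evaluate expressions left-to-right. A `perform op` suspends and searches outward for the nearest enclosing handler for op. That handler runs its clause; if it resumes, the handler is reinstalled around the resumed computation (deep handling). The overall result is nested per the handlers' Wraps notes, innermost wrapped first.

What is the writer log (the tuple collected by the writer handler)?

Working:
tell(16) @ H0 ⇒ log+=16
tell(9) @ H0 ⇒ log+=9
H0 returns (0, (16, 9))
H1 returns [(0, (16, 9))]
= [(0, (16, 9))]

Answer: (16, 9)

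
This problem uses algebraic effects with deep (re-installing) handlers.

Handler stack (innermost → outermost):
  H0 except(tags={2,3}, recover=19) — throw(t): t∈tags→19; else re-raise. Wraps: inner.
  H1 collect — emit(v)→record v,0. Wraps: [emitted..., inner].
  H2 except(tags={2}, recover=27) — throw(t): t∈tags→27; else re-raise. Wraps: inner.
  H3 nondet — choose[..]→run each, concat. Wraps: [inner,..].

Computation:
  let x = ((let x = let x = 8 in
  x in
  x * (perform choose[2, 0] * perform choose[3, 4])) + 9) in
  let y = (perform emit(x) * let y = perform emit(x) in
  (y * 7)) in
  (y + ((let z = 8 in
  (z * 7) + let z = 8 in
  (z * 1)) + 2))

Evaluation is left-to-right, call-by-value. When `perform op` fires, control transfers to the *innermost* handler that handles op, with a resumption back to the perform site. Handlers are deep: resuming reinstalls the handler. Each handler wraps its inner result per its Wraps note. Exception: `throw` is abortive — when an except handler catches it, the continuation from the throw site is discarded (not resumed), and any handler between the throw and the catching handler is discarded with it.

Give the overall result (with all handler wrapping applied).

Answer: [[57, 57, 66], [73, 73, 66], [9, 9, 66], [9, 9, 66]]

Evaluation trace:
choose[2, 0] @ H3
  branch[0] choose=2:
    choose[3, 4] @ H3
      branch[0] choose=3:
        emit(57) @ H1 ⇒ out+=57
        emit(57) @ H1 ⇒ out+=57
        H0 returns 66
        H1 returns [57, 57, 66]
        H2 returns [57, 57, 66]
        H3 returns [[57, 57, 66]]
      branch[1] choose=4:
        emit(73) @ H1 ⇒ out+=73
        emit(73) @ H1 ⇒ out+=73
        H0 returns 66
        H1 returns [73, 73, 66]
        H2 returns [73, 73, 66]
        H3 returns [[73, 73, 66]]
  branch[1] choose=0:
    choose[3, 4] @ H3
      branch[0] choose=3:
        emit(9) @ H1 ⇒ out+=9
        emit(9) @ H1 ⇒ out+=9
        H0 returns 66
        H1 returns [9, 9, 66]
        H2 returns [9, 9, 66]
        H3 returns [[9, 9, 66]]
      branch[1] choose=4:
        emit(9) @ H1 ⇒ out+=9
        emit(9) @ H1 ⇒ out+=9
        H0 returns 66
        H1 returns [9, 9, 66]
        H2 returns [9, 9, 66]
        H3 returns [[9, 9, 66]]
= [[57, 57, 66], [73, 73, 66], [9, 9, 66], [9, 9, 66]]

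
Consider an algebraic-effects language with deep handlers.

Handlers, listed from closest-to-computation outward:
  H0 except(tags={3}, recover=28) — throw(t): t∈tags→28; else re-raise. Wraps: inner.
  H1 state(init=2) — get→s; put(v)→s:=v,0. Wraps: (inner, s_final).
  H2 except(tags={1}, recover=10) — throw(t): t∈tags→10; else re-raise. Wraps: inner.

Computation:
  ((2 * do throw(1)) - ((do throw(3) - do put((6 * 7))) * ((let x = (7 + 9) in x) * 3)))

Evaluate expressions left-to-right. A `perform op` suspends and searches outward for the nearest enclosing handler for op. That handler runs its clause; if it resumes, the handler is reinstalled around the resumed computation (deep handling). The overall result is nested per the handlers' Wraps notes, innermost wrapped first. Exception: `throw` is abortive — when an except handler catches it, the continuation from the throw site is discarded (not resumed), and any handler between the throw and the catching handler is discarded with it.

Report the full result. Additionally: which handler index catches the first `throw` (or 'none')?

Answer: 10 ; first throw caught by: H2

Evaluation trace:
throw(1) @ H0 re-raised
throw(1) @ H2 caught ⇒ 10
= 10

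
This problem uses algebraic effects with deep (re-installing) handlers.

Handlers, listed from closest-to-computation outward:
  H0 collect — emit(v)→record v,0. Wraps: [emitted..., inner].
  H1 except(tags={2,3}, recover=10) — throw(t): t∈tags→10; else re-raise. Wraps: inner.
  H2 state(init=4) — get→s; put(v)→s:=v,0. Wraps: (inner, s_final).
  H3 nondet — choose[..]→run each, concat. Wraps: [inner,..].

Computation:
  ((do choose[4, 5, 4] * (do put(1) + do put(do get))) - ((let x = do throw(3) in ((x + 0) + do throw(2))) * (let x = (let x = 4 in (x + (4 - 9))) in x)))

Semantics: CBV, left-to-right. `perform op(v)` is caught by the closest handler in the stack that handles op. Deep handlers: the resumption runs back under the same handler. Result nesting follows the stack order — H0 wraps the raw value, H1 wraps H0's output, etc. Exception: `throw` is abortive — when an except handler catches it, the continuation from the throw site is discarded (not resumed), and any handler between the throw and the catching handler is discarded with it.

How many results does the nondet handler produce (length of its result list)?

Answer: 3

Evaluation trace:
choose[4, 5, 4] @ H3
  branch[0] choose=4:
    put(1) @ H2 ⇒ s:=1
    get @ H2 ⇒ 1
    put(1) @ H2 ⇒ s:=1
    throw(3) @ H1 caught ⇒ 10
    H2 returns (10, 1)
    H3 returns [(10, 1)]
  branch[1] choose=5:
    put(1) @ H2 ⇒ s:=1
    get @ H2 ⇒ 1
    put(1) @ H2 ⇒ s:=1
    throw(3) @ H1 caught ⇒ 10
    H2 returns (10, 1)
    H3 returns [(10, 1)]
  branch[2] choose=4:
    put(1) @ H2 ⇒ s:=1
    get @ H2 ⇒ 1
    put(1) @ H2 ⇒ s:=1
    throw(3) @ H1 caught ⇒ 10
    H2 returns (10, 1)
    H3 returns [(10, 1)]
= [(10, 1), (10, 1), (10, 1)]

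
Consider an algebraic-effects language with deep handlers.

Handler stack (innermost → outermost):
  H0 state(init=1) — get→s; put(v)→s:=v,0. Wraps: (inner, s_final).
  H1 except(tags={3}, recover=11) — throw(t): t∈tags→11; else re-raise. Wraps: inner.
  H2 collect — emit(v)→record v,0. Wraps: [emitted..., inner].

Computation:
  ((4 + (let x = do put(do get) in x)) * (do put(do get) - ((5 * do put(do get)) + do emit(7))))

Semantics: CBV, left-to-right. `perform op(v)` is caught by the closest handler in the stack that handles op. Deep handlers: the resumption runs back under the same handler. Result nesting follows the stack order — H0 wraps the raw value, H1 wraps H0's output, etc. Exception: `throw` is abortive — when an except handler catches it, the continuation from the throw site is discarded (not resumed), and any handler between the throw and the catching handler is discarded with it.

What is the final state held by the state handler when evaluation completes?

Working:
get @ H0 ⇒ 1
put(1) @ H0 ⇒ s:=1
get @ H0 ⇒ 1
put(1) @ H0 ⇒ s:=1
get @ H0 ⇒ 1
put(1) @ H0 ⇒ s:=1
emit(7) @ H2 ⇒ out+=7
H0 returns (0, 1)
H1 returns (0, 1)
H2 returns [7, (0, 1)]
= [7, (0, 1)]

Answer: 1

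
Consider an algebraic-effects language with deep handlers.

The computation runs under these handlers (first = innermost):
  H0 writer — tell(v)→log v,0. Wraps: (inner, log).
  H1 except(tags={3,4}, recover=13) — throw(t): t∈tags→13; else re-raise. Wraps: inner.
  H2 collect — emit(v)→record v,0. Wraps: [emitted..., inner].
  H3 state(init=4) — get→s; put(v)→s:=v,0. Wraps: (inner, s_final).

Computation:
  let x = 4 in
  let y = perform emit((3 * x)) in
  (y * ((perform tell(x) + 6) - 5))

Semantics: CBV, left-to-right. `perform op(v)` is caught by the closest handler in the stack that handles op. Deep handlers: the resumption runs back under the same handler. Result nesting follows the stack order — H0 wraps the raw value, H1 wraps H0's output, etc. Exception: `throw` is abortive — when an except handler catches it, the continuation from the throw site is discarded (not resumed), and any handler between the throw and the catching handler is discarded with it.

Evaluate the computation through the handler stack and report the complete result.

Working:
emit(12) @ H2 ⇒ out+=12
tell(4) @ H0 ⇒ log+=4
H0 returns (0, (4))
H1 returns (0, (4))
H2 returns [12, (0, (4))]
H3 returns ([12, (0, (4))], 4)
= ([12, (0, (4))], 4)

Answer: ([12, (0, (4))], 4)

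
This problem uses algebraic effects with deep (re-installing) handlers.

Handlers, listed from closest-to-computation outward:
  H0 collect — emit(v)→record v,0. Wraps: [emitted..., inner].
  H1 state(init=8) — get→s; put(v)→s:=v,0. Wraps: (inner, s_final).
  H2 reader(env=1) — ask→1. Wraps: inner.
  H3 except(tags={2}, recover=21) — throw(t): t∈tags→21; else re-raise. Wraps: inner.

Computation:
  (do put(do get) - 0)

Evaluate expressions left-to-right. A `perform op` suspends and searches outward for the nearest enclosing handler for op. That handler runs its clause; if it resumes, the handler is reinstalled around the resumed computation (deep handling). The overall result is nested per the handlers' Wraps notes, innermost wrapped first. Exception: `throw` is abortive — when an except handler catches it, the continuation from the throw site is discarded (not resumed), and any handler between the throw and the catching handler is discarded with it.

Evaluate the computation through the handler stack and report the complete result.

Working:
get @ H1 ⇒ 8
put(8) @ H1 ⇒ s:=8
H0 returns [0]
H1 returns ([0], 8)
H2 returns ([0], 8)
H3 returns ([0], 8)
= ([0], 8)

Answer: ([0], 8)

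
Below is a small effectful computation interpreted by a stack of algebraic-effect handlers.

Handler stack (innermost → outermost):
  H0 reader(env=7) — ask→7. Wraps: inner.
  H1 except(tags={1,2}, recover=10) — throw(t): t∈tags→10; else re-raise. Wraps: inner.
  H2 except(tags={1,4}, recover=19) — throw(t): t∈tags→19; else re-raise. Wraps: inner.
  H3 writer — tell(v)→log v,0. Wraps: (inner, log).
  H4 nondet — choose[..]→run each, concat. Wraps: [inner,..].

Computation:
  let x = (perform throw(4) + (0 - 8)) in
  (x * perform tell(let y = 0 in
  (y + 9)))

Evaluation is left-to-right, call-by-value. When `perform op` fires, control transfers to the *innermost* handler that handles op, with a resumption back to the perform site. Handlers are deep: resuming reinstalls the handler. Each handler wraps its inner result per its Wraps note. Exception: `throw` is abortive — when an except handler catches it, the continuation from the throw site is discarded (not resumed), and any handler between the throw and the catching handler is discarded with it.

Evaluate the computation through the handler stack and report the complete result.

Working:
throw(4) @ H1 re-raised
throw(4) @ H2 caught ⇒ 19
H3 returns (19, ())
H4 returns [(19, ())]
= [(19, ())]

Answer: [(19, ())]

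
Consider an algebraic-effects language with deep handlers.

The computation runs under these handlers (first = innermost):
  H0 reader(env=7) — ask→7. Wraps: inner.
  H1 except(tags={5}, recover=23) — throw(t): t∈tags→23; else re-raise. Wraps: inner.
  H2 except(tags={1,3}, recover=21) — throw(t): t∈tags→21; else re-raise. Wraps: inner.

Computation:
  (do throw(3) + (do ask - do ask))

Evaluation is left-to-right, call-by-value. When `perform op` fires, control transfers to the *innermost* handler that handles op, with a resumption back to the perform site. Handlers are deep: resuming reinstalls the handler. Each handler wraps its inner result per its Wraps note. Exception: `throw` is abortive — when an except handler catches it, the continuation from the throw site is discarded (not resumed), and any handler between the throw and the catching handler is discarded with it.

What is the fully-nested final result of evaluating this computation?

Step-by-step:
throw(3) @ H1 re-raised
throw(3) @ H2 caught ⇒ 21
= 21

Answer: 21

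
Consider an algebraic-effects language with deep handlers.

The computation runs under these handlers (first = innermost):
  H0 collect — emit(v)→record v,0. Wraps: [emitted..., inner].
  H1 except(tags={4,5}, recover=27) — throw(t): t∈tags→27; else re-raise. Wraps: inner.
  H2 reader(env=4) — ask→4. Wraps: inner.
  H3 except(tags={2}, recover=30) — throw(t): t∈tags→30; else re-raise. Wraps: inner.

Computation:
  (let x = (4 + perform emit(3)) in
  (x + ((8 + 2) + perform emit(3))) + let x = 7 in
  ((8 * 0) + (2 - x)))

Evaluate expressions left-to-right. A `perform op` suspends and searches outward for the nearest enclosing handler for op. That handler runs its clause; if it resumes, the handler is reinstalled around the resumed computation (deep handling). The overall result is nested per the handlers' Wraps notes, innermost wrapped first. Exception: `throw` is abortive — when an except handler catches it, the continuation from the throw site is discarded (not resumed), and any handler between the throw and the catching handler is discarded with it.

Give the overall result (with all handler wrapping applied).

Step-by-step:
emit(3) @ H0 ⇒ out+=3
emit(3) @ H0 ⇒ out+=3
H0 returns [3, 3, 9]
H1 returns [3, 3, 9]
H2 returns [3, 3, 9]
H3 returns [3, 3, 9]
= [3, 3, 9]

Answer: [3, 3, 9]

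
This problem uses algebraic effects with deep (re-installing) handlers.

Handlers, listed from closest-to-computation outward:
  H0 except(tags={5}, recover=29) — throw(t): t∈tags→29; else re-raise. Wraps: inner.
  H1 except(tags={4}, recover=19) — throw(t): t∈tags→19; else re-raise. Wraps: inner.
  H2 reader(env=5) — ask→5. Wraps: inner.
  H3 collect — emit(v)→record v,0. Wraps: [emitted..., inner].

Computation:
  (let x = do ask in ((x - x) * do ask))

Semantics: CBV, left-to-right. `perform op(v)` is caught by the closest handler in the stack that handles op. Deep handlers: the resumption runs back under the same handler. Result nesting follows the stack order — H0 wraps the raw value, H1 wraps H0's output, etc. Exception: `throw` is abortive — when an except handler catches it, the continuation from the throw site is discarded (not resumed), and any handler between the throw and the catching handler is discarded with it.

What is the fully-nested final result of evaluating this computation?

Evaluation trace:
ask @ H2 ⇒ 5
ask @ H2 ⇒ 5
H0 returns 0
H1 returns 0
H2 returns 0
H3 returns [0]
= [0]

Answer: [0]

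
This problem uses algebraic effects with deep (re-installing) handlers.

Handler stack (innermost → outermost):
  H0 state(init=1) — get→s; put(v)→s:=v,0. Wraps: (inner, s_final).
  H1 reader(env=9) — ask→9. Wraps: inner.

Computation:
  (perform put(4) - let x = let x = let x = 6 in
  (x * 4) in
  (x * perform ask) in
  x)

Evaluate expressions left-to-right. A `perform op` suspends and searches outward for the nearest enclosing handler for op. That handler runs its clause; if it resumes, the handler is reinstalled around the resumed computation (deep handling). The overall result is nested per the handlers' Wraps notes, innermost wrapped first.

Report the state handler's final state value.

Step-by-step:
put(4) @ H0 ⇒ s:=4
ask @ H1 ⇒ 9
H0 returns (-216, 4)
H1 returns (-216, 4)
= (-216, 4)

Answer: 4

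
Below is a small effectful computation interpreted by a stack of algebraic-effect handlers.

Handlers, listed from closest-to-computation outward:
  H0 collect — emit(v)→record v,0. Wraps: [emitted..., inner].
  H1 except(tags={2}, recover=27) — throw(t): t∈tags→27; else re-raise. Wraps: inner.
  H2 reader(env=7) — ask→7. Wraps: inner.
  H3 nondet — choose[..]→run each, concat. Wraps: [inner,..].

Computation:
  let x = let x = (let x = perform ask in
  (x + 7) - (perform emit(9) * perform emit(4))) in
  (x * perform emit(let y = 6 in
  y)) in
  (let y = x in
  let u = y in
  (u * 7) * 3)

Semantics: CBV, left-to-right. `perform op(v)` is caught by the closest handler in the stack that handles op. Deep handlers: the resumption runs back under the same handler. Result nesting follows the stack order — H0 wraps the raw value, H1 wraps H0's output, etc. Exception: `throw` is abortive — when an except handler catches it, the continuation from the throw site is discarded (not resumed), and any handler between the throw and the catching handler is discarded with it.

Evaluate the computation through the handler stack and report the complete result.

Answer: [[9, 4, 6, 0]]

Step-by-step:
ask @ H2 ⇒ 7
emit(9) @ H0 ⇒ out+=9
emit(4) @ H0 ⇒ out+=4
emit(6) @ H0 ⇒ out+=6
H0 returns [9, 4, 6, 0]
H1 returns [9, 4, 6, 0]
H2 returns [9, 4, 6, 0]
H3 returns [[9, 4, 6, 0]]
= [[9, 4, 6, 0]]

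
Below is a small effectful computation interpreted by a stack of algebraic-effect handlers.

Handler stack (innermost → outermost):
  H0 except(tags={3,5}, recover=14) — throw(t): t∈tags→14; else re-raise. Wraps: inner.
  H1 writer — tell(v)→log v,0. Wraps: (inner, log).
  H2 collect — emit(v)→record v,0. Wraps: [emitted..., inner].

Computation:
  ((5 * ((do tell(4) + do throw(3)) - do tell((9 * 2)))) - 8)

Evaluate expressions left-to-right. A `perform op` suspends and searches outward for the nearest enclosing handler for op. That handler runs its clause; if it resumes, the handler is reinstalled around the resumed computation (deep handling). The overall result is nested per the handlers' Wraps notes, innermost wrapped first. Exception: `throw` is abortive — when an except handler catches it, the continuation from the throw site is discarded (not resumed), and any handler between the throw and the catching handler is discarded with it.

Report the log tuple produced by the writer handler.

Answer: (4)

Working:
tell(4) @ H1 ⇒ log+=4
throw(3) @ H0 caught ⇒ 14
H1 returns (14, (4))
H2 returns [(14, (4))]
= [(14, (4))]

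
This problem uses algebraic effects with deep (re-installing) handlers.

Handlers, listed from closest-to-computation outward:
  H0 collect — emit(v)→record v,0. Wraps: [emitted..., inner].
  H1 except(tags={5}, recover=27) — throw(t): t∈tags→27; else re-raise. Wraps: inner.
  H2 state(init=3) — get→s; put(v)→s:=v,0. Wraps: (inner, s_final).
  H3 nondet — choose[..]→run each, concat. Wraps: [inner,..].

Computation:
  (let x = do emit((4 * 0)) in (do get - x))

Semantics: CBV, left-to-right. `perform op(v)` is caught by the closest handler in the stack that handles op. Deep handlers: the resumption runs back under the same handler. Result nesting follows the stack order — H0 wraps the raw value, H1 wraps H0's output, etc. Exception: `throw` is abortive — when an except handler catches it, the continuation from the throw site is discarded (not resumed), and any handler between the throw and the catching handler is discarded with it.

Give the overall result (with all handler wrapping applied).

Answer: [([0, 3], 3)]

Step-by-step:
emit(0) @ H0 ⇒ out+=0
get @ H2 ⇒ 3
H0 returns [0, 3]
H1 returns [0, 3]
H2 returns ([0, 3], 3)
H3 returns [([0, 3], 3)]
= [([0, 3], 3)]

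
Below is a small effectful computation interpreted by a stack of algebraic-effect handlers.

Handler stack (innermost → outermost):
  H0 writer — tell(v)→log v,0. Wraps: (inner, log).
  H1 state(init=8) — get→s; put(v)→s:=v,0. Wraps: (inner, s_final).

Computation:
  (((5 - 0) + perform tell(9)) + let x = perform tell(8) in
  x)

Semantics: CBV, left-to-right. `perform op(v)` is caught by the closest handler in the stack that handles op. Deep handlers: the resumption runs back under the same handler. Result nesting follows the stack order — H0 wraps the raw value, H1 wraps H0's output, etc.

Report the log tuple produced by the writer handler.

Evaluation trace:
tell(9) @ H0 ⇒ log+=9
tell(8) @ H0 ⇒ log+=8
H0 returns (5, (9, 8))
H1 returns ((5, (9, 8)), 8)
= ((5, (9, 8)), 8)

Answer: (9, 8)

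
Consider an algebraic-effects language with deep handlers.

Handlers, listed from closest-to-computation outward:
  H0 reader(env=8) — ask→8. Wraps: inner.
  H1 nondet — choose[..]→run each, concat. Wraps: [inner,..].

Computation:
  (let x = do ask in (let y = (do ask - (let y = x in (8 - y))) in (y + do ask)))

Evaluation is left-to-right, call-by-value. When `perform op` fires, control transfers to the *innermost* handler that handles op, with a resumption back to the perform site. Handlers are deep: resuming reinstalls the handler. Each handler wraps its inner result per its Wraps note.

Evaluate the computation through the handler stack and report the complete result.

Step-by-step:
ask @ H0 ⇒ 8
ask @ H0 ⇒ 8
ask @ H0 ⇒ 8
H0 returns 16
H1 returns [16]
= [16]

Answer: [16]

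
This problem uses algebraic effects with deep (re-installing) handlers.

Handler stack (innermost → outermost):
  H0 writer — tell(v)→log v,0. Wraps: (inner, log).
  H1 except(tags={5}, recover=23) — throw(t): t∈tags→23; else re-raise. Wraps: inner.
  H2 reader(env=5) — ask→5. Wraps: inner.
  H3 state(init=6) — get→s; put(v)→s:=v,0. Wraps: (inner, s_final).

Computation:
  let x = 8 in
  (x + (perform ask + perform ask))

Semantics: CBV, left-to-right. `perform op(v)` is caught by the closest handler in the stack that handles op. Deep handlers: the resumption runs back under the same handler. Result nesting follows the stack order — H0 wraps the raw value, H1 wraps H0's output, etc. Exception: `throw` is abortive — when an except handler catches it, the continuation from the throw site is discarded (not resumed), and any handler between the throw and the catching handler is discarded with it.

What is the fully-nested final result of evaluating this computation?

Evaluation trace:
ask @ H2 ⇒ 5
ask @ H2 ⇒ 5
H0 returns (18, ())
H1 returns (18, ())
H2 returns (18, ())
H3 returns ((18, ()), 6)
= ((18, ()), 6)

Answer: ((18, ()), 6)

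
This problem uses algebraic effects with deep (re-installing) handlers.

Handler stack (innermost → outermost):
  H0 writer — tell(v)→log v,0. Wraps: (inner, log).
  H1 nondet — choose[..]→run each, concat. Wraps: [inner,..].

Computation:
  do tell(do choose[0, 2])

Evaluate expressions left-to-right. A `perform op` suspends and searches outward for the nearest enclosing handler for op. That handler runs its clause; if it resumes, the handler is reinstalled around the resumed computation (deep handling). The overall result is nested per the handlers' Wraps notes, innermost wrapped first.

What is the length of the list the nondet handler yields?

Answer: 2

Step-by-step:
choose[0, 2] @ H1
  branch[0] choose=0:
    tell(0) @ H0 ⇒ log+=0
    H0 returns (0, (0))
    H1 returns [(0, (0))]
  branch[1] choose=2:
    tell(2) @ H0 ⇒ log+=2
    H0 returns (0, (2))
    H1 returns [(0, (2))]
= [(0, (0)), (0, (2))]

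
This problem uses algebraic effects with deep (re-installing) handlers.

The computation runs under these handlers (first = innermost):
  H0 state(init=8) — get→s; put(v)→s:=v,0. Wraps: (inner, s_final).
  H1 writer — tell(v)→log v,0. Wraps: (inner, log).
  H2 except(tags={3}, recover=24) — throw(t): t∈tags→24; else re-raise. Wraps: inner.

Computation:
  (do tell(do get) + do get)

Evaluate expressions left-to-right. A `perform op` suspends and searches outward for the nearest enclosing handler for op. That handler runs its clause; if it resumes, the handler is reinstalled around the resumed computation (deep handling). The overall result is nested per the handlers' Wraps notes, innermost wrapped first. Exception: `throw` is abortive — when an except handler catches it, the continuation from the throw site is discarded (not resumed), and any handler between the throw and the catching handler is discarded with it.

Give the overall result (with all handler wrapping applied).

Answer: ((8, 8), (8))

Evaluation trace:
get @ H0 ⇒ 8
tell(8) @ H1 ⇒ log+=8
get @ H0 ⇒ 8
H0 returns (8, 8)
H1 returns ((8, 8), (8))
H2 returns ((8, 8), (8))
= ((8, 8), (8))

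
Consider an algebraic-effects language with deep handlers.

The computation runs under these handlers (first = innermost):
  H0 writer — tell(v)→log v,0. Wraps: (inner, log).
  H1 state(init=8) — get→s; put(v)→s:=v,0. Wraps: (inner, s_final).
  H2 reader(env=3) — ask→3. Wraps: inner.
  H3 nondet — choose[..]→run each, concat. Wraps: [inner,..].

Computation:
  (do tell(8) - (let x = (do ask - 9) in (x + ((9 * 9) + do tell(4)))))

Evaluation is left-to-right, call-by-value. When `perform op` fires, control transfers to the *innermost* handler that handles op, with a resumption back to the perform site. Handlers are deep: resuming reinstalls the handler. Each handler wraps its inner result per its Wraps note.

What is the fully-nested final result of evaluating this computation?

Answer: [((-75, (8, 4)), 8)]

Step-by-step:
tell(8) @ H0 ⇒ log+=8
ask @ H2 ⇒ 3
tell(4) @ H0 ⇒ log+=4
H0 returns (-75, (8, 4))
H1 returns ((-75, (8, 4)), 8)
H2 returns ((-75, (8, 4)), 8)
H3 returns [((-75, (8, 4)), 8)]
= [((-75, (8, 4)), 8)]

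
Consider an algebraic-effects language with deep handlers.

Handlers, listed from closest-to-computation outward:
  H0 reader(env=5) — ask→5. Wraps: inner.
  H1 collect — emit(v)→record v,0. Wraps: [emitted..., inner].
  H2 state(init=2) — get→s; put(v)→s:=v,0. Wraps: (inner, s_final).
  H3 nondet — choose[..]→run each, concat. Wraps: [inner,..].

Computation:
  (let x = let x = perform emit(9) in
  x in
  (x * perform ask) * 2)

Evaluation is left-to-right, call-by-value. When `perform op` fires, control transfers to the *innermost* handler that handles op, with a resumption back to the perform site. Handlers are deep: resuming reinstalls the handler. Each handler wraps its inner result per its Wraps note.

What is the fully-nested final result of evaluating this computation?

Step-by-step:
emit(9) @ H1 ⇒ out+=9
ask @ H0 ⇒ 5
H0 returns 0
H1 returns [9, 0]
H2 returns ([9, 0], 2)
H3 returns [([9, 0], 2)]
= [([9, 0], 2)]

Answer: [([9, 0], 2)]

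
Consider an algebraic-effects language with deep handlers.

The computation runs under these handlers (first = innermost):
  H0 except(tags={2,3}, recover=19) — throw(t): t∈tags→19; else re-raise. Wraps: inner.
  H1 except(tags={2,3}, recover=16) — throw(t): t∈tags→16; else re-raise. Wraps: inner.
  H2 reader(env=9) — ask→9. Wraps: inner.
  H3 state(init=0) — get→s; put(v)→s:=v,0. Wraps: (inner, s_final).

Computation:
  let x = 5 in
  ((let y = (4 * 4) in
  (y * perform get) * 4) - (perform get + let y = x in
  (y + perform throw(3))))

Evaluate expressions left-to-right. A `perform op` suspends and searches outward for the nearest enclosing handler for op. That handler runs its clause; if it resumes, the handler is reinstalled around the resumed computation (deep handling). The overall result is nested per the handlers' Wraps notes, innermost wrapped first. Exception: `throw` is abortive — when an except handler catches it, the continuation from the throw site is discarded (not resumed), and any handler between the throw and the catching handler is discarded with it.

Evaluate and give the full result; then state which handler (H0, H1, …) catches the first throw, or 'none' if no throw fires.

Evaluation trace:
get @ H3 ⇒ 0
get @ H3 ⇒ 0
throw(3) @ H0 caught ⇒ 19
H1 returns 19
H2 returns 19
H3 returns (19, 0)
= (19, 0)

Answer: (19, 0) ; first throw caught by: H0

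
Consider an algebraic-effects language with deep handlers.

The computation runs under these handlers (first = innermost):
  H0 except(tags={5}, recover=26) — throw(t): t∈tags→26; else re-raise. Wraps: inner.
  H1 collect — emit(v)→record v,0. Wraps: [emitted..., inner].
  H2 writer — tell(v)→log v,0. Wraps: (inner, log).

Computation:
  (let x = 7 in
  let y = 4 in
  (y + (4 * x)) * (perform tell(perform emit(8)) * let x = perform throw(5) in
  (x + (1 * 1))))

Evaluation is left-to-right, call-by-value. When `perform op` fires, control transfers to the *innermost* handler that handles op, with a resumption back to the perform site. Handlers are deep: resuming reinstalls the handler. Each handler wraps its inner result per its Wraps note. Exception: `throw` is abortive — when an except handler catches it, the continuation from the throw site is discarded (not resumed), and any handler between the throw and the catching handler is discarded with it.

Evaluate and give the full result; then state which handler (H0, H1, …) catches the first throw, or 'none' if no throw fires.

Working:
emit(8) @ H1 ⇒ out+=8
tell(0) @ H2 ⇒ log+=0
throw(5) @ H0 caught ⇒ 26
H1 returns [8, 26]
H2 returns ([8, 26], (0))
= ([8, 26], (0))

Answer: ([8, 26], (0)) ; first throw caught by: H0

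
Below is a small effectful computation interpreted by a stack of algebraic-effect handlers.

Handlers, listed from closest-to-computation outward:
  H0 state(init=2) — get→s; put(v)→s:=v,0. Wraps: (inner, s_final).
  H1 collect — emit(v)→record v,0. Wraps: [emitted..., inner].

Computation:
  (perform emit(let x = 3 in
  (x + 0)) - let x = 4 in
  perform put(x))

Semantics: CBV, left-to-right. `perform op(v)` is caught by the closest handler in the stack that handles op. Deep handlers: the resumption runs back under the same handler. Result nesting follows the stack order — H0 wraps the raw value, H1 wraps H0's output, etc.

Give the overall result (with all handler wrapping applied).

Evaluation trace:
emit(3) @ H1 ⇒ out+=3
put(4) @ H0 ⇒ s:=4
H0 returns (0, 4)
H1 returns [3, (0, 4)]
= [3, (0, 4)]

Answer: [3, (0, 4)]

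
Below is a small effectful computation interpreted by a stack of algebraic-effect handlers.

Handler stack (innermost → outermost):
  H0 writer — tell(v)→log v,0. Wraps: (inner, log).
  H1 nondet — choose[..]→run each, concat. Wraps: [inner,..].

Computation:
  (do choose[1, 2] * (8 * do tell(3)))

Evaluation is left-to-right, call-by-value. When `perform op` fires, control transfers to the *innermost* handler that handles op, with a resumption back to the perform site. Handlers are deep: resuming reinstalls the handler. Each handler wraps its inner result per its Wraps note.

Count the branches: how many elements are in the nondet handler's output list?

Working:
choose[1, 2] @ H1
  branch[0] choose=1:
    tell(3) @ H0 ⇒ log+=3
    H0 returns (0, (3))
    H1 returns [(0, (3))]
  branch[1] choose=2:
    tell(3) @ H0 ⇒ log+=3
    H0 returns (0, (3))
    H1 returns [(0, (3))]
= [(0, (3)), (0, (3))]

Answer: 2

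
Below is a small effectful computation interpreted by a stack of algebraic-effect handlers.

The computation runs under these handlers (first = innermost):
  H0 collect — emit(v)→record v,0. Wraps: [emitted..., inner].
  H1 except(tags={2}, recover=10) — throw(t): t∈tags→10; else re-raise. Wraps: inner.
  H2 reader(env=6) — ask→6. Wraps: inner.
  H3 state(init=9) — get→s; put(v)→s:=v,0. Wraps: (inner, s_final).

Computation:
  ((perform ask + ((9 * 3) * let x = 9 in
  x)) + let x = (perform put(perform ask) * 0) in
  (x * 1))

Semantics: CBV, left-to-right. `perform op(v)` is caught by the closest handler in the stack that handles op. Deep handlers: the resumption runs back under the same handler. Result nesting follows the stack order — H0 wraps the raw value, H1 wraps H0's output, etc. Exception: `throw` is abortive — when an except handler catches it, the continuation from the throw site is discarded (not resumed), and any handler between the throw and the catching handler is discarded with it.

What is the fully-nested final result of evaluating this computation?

Answer: ([249], 6)

Working:
ask @ H2 ⇒ 6
ask @ H2 ⇒ 6
put(6) @ H3 ⇒ s:=6
H0 returns [249]
H1 returns [249]
H2 returns [249]
H3 returns ([249], 6)
= ([249], 6)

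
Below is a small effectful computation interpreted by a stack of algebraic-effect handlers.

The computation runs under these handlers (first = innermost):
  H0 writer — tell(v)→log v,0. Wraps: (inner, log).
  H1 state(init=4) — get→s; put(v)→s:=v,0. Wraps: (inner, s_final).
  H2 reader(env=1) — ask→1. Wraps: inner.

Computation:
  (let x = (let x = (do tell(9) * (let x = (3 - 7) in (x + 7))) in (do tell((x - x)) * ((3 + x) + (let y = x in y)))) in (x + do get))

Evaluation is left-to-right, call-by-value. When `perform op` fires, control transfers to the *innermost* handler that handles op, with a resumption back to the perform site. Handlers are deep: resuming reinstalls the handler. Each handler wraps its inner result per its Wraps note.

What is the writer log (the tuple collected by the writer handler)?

Answer: (9, 0)

Step-by-step:
tell(9) @ H0 ⇒ log+=9
tell(0) @ H0 ⇒ log+=0
get @ H1 ⇒ 4
H0 returns (4, (9, 0))
H1 returns ((4, (9, 0)), 4)
H2 returns ((4, (9, 0)), 4)
= ((4, (9, 0)), 4)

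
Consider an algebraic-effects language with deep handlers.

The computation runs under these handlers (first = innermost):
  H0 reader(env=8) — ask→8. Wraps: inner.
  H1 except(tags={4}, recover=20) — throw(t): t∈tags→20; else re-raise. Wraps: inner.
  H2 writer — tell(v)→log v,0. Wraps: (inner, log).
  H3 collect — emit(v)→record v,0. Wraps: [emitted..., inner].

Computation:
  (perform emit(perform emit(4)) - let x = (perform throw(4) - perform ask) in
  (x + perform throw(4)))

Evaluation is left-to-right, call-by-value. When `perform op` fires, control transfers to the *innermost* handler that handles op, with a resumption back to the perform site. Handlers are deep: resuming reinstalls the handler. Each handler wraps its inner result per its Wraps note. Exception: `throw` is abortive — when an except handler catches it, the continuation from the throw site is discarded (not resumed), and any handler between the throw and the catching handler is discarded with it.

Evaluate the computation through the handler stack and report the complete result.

Evaluation trace:
emit(4) @ H3 ⇒ out+=4
emit(0) @ H3 ⇒ out+=0
throw(4) @ H1 caught ⇒ 20
H2 returns (20, ())
H3 returns [4, 0, (20, ())]
= [4, 0, (20, ())]

Answer: [4, 0, (20, ())]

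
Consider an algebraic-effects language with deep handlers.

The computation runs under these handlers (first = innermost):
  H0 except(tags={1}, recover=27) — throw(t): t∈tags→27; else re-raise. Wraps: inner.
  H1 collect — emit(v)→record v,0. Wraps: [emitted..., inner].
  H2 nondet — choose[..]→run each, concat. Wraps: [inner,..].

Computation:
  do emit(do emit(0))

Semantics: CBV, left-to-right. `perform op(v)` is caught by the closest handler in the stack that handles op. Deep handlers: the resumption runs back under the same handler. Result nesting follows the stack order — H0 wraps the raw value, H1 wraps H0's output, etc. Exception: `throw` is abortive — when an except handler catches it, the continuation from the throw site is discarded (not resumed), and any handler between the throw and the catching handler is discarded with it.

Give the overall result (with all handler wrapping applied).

Answer: [[0, 0, 0]]

Step-by-step:
emit(0) @ H1 ⇒ out+=0
emit(0) @ H1 ⇒ out+=0
H0 returns 0
H1 returns [0, 0, 0]
H2 returns [[0, 0, 0]]
= [[0, 0, 0]]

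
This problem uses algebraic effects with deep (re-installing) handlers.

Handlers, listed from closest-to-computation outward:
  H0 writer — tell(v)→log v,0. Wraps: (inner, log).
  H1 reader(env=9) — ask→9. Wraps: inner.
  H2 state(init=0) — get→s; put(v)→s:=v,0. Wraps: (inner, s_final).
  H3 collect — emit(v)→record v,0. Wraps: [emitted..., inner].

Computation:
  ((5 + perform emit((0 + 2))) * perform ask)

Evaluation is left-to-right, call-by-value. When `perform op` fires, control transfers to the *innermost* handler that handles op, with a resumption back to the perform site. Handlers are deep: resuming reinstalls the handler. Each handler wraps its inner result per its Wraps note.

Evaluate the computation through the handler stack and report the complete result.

Answer: [2, ((45, ()), 0)]

Step-by-step:
emit(2) @ H3 ⇒ out+=2
ask @ H1 ⇒ 9
H0 returns (45, ())
H1 returns (45, ())
H2 returns ((45, ()), 0)
H3 returns [2, ((45, ()), 0)]
= [2, ((45, ()), 0)]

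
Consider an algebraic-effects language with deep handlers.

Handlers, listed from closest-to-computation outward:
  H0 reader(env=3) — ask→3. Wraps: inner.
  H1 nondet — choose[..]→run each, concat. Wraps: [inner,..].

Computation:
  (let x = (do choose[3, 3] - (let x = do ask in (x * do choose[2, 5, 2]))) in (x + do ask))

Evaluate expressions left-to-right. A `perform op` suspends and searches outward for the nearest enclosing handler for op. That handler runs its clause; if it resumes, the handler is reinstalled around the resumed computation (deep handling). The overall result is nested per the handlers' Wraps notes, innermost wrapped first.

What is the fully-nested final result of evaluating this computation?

Evaluation trace:
choose[3, 3] @ H1
  branch[0] choose=3:
    ask @ H0 ⇒ 3
    choose[2, 5, 2] @ H1
      branch[0] choose=2:
        ask @ H0 ⇒ 3
        H0 returns 0
        H1 returns [0]
      branch[1] choose=5:
        ask @ H0 ⇒ 3
        H0 returns -9
        H1 returns [-9]
      branch[2] choose=2:
        ask @ H0 ⇒ 3
        H0 returns 0
        H1 returns [0]
  branch[1] choose=3:
    ask @ H0 ⇒ 3
    choose[2, 5, 2] @ H1
      branch[0] choose=2:
        ask @ H0 ⇒ 3
        H0 returns 0
        H1 returns [0]
      branch[1] choose=5:
        ask @ H0 ⇒ 3
        H0 returns -9
        H1 returns [-9]
      branch[2] choose=2:
        ask @ H0 ⇒ 3
        H0 returns 0
        H1 returns [0]
= [0, -9, 0, 0, -9, 0]

Answer: [0, -9, 0, 0, -9, 0]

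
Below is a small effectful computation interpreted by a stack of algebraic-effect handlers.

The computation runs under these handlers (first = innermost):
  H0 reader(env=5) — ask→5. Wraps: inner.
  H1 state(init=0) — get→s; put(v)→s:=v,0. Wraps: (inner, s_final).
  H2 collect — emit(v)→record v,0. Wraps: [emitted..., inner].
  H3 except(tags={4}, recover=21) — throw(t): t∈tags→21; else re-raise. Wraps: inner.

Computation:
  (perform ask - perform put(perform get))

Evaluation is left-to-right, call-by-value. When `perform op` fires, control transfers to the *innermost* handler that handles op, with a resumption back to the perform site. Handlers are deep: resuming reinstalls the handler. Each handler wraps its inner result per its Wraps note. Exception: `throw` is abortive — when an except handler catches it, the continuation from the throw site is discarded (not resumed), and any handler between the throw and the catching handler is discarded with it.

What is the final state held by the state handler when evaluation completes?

Answer: 0

Step-by-step:
ask @ H0 ⇒ 5
get @ H1 ⇒ 0
put(0) @ H1 ⇒ s:=0
H0 returns 5
H1 returns (5, 0)
H2 returns [(5, 0)]
H3 returns [(5, 0)]
= [(5, 0)]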